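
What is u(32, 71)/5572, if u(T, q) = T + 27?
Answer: 59/5572 ≈ 0.010589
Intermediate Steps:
u(T, q) = 27 + T
u(32, 71)/5572 = (27 + 32)/5572 = 59*(1/5572) = 59/5572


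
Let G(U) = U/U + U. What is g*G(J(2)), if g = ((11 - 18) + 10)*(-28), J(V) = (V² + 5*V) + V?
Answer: -1428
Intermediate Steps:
J(V) = V² + 6*V
G(U) = 1 + U
g = -84 (g = (-7 + 10)*(-28) = 3*(-28) = -84)
g*G(J(2)) = -84*(1 + 2*(6 + 2)) = -84*(1 + 2*8) = -84*(1 + 16) = -84*17 = -1428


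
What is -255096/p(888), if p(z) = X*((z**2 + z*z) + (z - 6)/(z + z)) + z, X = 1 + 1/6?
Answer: -151016832/1089768151 ≈ -0.13858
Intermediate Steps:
X = 7/6 (X = 1 + 1/6 = 7/6 ≈ 1.1667)
p(z) = z + 7*z**2/3 + 7*(-6 + z)/(12*z) (p(z) = 7*((z**2 + z*z) + (z - 6)/(z + z))/6 + z = 7*((z**2 + z**2) + (-6 + z)/((2*z)))/6 + z = 7*(2*z**2 + (-6 + z)*(1/(2*z)))/6 + z = 7*(2*z**2 + (-6 + z)/(2*z))/6 + z = (7*z**2/3 + 7*(-6 + z)/(12*z)) + z = z + 7*z**2/3 + 7*(-6 + z)/(12*z))
-255096/p(888) = -255096*10656/(-42 + 888*(7 + 12*888 + 28*888**2)) = -255096*10656/(-42 + 888*(7 + 10656 + 28*788544)) = -255096*10656/(-42 + 888*(7 + 10656 + 22079232)) = -255096*10656/(-42 + 888*22089895) = -255096*10656/(-42 + 19615826760) = -255096/((1/12)*(1/888)*19615826718) = -255096/1089768151/592 = -255096*592/1089768151 = -151016832/1089768151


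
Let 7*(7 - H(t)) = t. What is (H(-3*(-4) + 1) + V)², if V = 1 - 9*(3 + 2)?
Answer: 73984/49 ≈ 1509.9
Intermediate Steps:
H(t) = 7 - t/7
V = -44 (V = 1 - 9*5 = 1 - 45 = -44)
(H(-3*(-4) + 1) + V)² = ((7 - (-3*(-4) + 1)/7) - 44)² = ((7 - (12 + 1)/7) - 44)² = ((7 - ⅐*13) - 44)² = ((7 - 13/7) - 44)² = (36/7 - 44)² = (-272/7)² = 73984/49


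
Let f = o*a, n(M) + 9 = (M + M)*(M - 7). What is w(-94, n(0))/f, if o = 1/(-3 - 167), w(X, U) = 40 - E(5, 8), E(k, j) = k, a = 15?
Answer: -1190/3 ≈ -396.67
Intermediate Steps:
n(M) = -9 + 2*M*(-7 + M) (n(M) = -9 + (M + M)*(M - 7) = -9 + (2*M)*(-7 + M) = -9 + 2*M*(-7 + M))
w(X, U) = 35 (w(X, U) = 40 - 1*5 = 40 - 5 = 35)
o = -1/170 (o = 1/(-170) = -1/170 ≈ -0.0058824)
f = -3/34 (f = -1/170*15 = -3/34 ≈ -0.088235)
w(-94, n(0))/f = 35/(-3/34) = 35*(-34/3) = -1190/3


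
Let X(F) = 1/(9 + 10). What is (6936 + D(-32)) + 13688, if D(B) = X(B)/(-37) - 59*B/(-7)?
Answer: 100163433/4921 ≈ 20354.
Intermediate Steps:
X(F) = 1/19
D(B) = -1/703 + 59*B/7 (D(B) = (1/19)/(-37) - 59*B/(-7) = (1/19)*(-1/37) - 59*B*(-⅐) = -1/703 + 59*B/7)
(6936 + D(-32)) + 13688 = (6936 + (-1/703 + (59/7)*(-32))) + 13688 = (6936 + (-1/703 - 1888/7)) + 13688 = (6936 - 1327271/4921) + 13688 = 32804785/4921 + 13688 = 100163433/4921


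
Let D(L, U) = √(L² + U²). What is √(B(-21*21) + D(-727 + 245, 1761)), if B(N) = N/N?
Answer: √(1 + √3333445) ≈ 42.741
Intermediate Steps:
B(N) = 1
√(B(-21*21) + D(-727 + 245, 1761)) = √(1 + √((-727 + 245)² + 1761²)) = √(1 + √((-482)² + 3101121)) = √(1 + √(232324 + 3101121)) = √(1 + √3333445)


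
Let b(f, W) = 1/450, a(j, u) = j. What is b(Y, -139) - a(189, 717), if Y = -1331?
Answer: -85049/450 ≈ -189.00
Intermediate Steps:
b(f, W) = 1/450
b(Y, -139) - a(189, 717) = 1/450 - 1*189 = 1/450 - 189 = -85049/450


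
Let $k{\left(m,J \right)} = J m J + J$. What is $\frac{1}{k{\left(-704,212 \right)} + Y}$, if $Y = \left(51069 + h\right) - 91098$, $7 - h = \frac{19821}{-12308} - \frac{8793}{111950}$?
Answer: $- \frac{688940300}{21825893471363203} \approx -3.1565 \cdot 10^{-8}$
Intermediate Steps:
$h = \frac{5986174697}{688940300}$ ($h = 7 - \left(\frac{19821}{-12308} - \frac{8793}{111950}\right) = 7 - \left(19821 \left(- \frac{1}{12308}\right) - \frac{8793}{111950}\right) = 7 - \left(- \frac{19821}{12308} - \frac{8793}{111950}\right) = 7 - - \frac{1163592597}{688940300} = 7 + \frac{1163592597}{688940300} = \frac{5986174697}{688940300} \approx 8.689$)
$k{\left(m,J \right)} = J + m J^{2}$ ($k{\left(m,J \right)} = m J^{2} + J = J + m J^{2}$)
$Y = - \frac{27571605094003}{688940300}$ ($Y = \left(51069 + \frac{5986174697}{688940300}\right) - 91098 = \frac{35189478355397}{688940300} - 91098 = - \frac{27571605094003}{688940300} \approx -40020.0$)
$\frac{1}{k{\left(-704,212 \right)} + Y} = \frac{1}{212 \left(1 + 212 \left(-704\right)\right) - \frac{27571605094003}{688940300}} = \frac{1}{212 \left(1 - 149248\right) - \frac{27571605094003}{688940300}} = \frac{1}{212 \left(-149247\right) - \frac{27571605094003}{688940300}} = \frac{1}{-31640364 - \frac{27571605094003}{688940300}} = \frac{1}{- \frac{21825893471363203}{688940300}} = - \frac{688940300}{21825893471363203}$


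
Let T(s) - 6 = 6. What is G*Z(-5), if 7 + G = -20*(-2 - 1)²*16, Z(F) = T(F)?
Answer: -34644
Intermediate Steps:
T(s) = 12 (T(s) = 6 + 6 = 12)
Z(F) = 12
G = -2887 (G = -7 - 20*(-2 - 1)²*16 = -7 - 20*(-3)²*16 = -7 - 20*9*16 = -7 - 180*16 = -7 - 2880 = -2887)
G*Z(-5) = -2887*12 = -34644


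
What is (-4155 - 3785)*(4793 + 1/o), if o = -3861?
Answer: -146935829680/3861 ≈ -3.8056e+7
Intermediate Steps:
(-4155 - 3785)*(4793 + 1/o) = (-4155 - 3785)*(4793 + 1/(-3861)) = -7940*(4793 - 1/3861) = -7940*18505772/3861 = -146935829680/3861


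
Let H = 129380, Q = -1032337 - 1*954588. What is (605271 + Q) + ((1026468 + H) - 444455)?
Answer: -670261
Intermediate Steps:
Q = -1986925 (Q = -1032337 - 954588 = -1986925)
(605271 + Q) + ((1026468 + H) - 444455) = (605271 - 1986925) + ((1026468 + 129380) - 444455) = -1381654 + (1155848 - 444455) = -1381654 + 711393 = -670261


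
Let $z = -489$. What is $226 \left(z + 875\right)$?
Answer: $87236$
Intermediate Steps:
$226 \left(z + 875\right) = 226 \left(-489 + 875\right) = 226 \cdot 386 = 87236$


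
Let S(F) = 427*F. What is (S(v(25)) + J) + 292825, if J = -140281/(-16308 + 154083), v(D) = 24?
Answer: 41755742294/137775 ≈ 3.0307e+5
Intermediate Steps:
J = -140281/137775 ≈ -1.0182
(S(v(25)) + J) + 292825 = (427*24 - 140281/137775) + 292825 = (10248 - 140281/137775) + 292825 = 1411777919/137775 + 292825 = 41755742294/137775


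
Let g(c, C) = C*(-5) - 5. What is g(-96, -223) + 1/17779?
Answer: 19734691/17779 ≈ 1110.0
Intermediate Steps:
g(c, C) = -5 - 5*C (g(c, C) = -5*C - 5 = -5 - 5*C)
g(-96, -223) + 1/17779 = (-5 - 5*(-223)) + 1/17779 = (-5 + 1115) + 1/17779 = 1110 + 1/17779 = 19734691/17779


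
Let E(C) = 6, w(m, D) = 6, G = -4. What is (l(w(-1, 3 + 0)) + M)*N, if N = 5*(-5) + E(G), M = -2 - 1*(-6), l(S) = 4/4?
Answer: -95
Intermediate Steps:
l(S) = 1 (l(S) = 4*(1/4) = 1)
M = 4 (M = -2 + 6 = 4)
N = -19 (N = 5*(-5) + 6 = -25 + 6 = -19)
(l(w(-1, 3 + 0)) + M)*N = (1 + 4)*(-19) = 5*(-19) = -95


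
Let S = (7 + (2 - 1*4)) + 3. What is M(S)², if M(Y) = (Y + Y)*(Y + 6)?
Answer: 50176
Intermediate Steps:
S = 8 (S = (7 + (2 - 4)) + 3 = (7 - 2) + 3 = 5 + 3 = 8)
M(Y) = 2*Y*(6 + Y) (M(Y) = (2*Y)*(6 + Y) = 2*Y*(6 + Y))
M(S)² = (2*8*(6 + 8))² = (2*8*14)² = 224² = 50176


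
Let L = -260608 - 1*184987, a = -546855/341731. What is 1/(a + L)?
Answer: -341731/152274171800 ≈ -2.2442e-6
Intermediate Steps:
a = -546855/341731 (a = -546855*1/341731 = -546855/341731 ≈ -1.6003)
L = -445595 (L = -260608 - 184987 = -445595)
1/(a + L) = 1/(-546855/341731 - 445595) = 1/(-152274171800/341731) = -341731/152274171800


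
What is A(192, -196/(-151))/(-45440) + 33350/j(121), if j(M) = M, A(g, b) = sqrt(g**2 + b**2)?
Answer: 33350/121 - sqrt(52535905)/1715360 ≈ 275.62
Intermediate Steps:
A(g, b) = sqrt(b**2 + g**2)
A(192, -196/(-151))/(-45440) + 33350/j(121) = sqrt((-196/(-151))**2 + 192**2)/(-45440) + 33350/121 = sqrt((-196*(-1/151))**2 + 36864)*(-1/45440) + 33350*(1/121) = sqrt((196/151)**2 + 36864)*(-1/45440) + 33350/121 = sqrt(38416/22801 + 36864)*(-1/45440) + 33350/121 = sqrt(840574480/22801)*(-1/45440) + 33350/121 = (4*sqrt(52535905)/151)*(-1/45440) + 33350/121 = -sqrt(52535905)/1715360 + 33350/121 = 33350/121 - sqrt(52535905)/1715360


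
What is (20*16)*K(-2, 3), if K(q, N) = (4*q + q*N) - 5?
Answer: -6080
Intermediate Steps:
K(q, N) = -5 + 4*q + N*q (K(q, N) = (4*q + N*q) - 5 = -5 + 4*q + N*q)
(20*16)*K(-2, 3) = (20*16)*(-5 + 4*(-2) + 3*(-2)) = 320*(-5 - 8 - 6) = 320*(-19) = -6080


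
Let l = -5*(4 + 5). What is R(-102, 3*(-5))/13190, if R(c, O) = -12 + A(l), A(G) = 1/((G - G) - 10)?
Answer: -121/131900 ≈ -0.00091736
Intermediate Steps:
l = -45 (l = -5*9 = -45)
A(G) = -1/10 (A(G) = 1/(0 - 10) = 1/(-10) = -1/10)
R(c, O) = -121/10 (R(c, O) = -12 - 1/10 = -121/10)
R(-102, 3*(-5))/13190 = -121/10/13190 = -121/10*1/13190 = -121/131900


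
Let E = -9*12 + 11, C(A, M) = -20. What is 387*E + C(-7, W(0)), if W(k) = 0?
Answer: -37559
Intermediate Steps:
E = -97 (E = -108 + 11 = -97)
387*E + C(-7, W(0)) = 387*(-97) - 20 = -37539 - 20 = -37559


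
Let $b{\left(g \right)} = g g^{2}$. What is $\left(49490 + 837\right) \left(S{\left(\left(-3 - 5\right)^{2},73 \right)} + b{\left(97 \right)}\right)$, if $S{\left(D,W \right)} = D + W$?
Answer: $45938988870$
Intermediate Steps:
$b{\left(g \right)} = g^{3}$
$\left(49490 + 837\right) \left(S{\left(\left(-3 - 5\right)^{2},73 \right)} + b{\left(97 \right)}\right) = \left(49490 + 837\right) \left(\left(\left(-3 - 5\right)^{2} + 73\right) + 97^{3}\right) = 50327 \left(\left(\left(-8\right)^{2} + 73\right) + 912673\right) = 50327 \left(\left(64 + 73\right) + 912673\right) = 50327 \left(137 + 912673\right) = 50327 \cdot 912810 = 45938988870$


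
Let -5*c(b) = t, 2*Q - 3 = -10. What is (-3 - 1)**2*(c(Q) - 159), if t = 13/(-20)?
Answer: -63548/25 ≈ -2541.9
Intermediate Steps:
Q = -7/2 (Q = 3/2 + (1/2)*(-10) = 3/2 - 5 = -7/2 ≈ -3.5000)
t = -13/20 (t = 13*(-1/20) = -13/20 ≈ -0.65000)
c(b) = 13/100 (c(b) = -1/5*(-13/20) = 13/100)
(-3 - 1)**2*(c(Q) - 159) = (-3 - 1)**2*(13/100 - 159) = (-4)**2*(-15887/100) = 16*(-15887/100) = -63548/25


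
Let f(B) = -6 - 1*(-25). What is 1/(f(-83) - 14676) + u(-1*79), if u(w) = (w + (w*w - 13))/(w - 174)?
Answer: -8193286/337111 ≈ -24.304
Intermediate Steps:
f(B) = 19 (f(B) = -6 + 25 = 19)
u(w) = (-13 + w + w**2)/(-174 + w) (u(w) = (w + (w**2 - 13))/(-174 + w) = (w + (-13 + w**2))/(-174 + w) = (-13 + w + w**2)/(-174 + w))
1/(f(-83) - 14676) + u(-1*79) = 1/(19 - 14676) + (-13 - 1*79 + (-1*79)**2)/(-174 - 1*79) = 1/(-14657) + (-13 - 79 + (-79)**2)/(-174 - 79) = -1/14657 + (-13 - 79 + 6241)/(-253) = -1/14657 - 1/253*6149 = -1/14657 - 559/23 = -8193286/337111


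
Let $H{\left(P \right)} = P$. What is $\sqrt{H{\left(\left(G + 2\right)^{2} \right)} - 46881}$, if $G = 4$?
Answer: $3 i \sqrt{5205} \approx 216.44 i$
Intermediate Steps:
$\sqrt{H{\left(\left(G + 2\right)^{2} \right)} - 46881} = \sqrt{\left(4 + 2\right)^{2} - 46881} = \sqrt{6^{2} - 46881} = \sqrt{36 - 46881} = \sqrt{-46845} = 3 i \sqrt{5205}$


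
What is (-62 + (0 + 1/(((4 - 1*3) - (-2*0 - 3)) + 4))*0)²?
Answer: 3844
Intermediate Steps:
(-62 + (0 + 1/(((4 - 1*3) - (-2*0 - 3)) + 4))*0)² = (-62 + (0 + 1/(((4 - 3) - (0 - 3)) + 4))*0)² = (-62 + (0 + 1/((1 - 1*(-3)) + 4))*0)² = (-62 + (0 + 1/((1 + 3) + 4))*0)² = (-62 + (0 + 1/(4 + 4))*0)² = (-62 + (0 + 1/8)*0)² = (-62 + (0 + ⅛)*0)² = (-62 + (⅛)*0)² = (-62 + 0)² = (-62)² = 3844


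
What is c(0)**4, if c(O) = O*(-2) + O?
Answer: 0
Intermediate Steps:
c(O) = -O (c(O) = -2*O + O = -O)
c(0)**4 = (-1*0)**4 = 0**4 = 0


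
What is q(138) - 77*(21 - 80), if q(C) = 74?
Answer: 4617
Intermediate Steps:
q(138) - 77*(21 - 80) = 74 - 77*(21 - 80) = 74 - 77*(-59) = 74 + 4543 = 4617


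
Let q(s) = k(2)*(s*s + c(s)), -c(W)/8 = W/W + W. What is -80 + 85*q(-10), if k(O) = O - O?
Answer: -80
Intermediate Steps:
k(O) = 0
c(W) = -8 - 8*W (c(W) = -8*(W/W + W) = -8*(1 + W) = -8 - 8*W)
q(s) = 0 (q(s) = 0*(s*s + (-8 - 8*s)) = 0*(s**2 + (-8 - 8*s)) = 0*(-8 + s**2 - 8*s) = 0)
-80 + 85*q(-10) = -80 + 85*0 = -80 + 0 = -80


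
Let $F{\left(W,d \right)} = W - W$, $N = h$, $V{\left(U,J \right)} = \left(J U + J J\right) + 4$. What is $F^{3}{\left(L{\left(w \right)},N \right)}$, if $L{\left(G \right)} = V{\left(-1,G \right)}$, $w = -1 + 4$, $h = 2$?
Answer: $0$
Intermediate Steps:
$V{\left(U,J \right)} = 4 + J^{2} + J U$ ($V{\left(U,J \right)} = \left(J U + J^{2}\right) + 4 = \left(J^{2} + J U\right) + 4 = 4 + J^{2} + J U$)
$w = 3$
$L{\left(G \right)} = 4 + G^{2} - G$ ($L{\left(G \right)} = 4 + G^{2} + G \left(-1\right) = 4 + G^{2} - G$)
$N = 2$
$F{\left(W,d \right)} = 0$
$F^{3}{\left(L{\left(w \right)},N \right)} = 0^{3} = 0$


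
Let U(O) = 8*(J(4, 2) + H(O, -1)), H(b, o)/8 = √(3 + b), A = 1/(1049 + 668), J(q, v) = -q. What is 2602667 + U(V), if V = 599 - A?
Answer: 2602635 + 64*√1774747861/1717 ≈ 2.6042e+6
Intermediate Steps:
A = 1/1717 ≈ 0.00058241
H(b, o) = 8*√(3 + b)
V = 1028482/1717 (V = 599 - 1*1/1717 = 599 - 1/1717 = 1028482/1717 ≈ 599.00)
U(O) = -32 + 64*√(3 + O) (U(O) = 8*(-1*4 + 8*√(3 + O)) = 8*(-4 + 8*√(3 + O)) = -32 + 64*√(3 + O))
2602667 + U(V) = 2602667 + (-32 + 64*√(3 + 1028482/1717)) = 2602667 + (-32 + 64*√(1033633/1717)) = 2602667 + (-32 + 64*(√1774747861/1717)) = 2602667 + (-32 + 64*√1774747861/1717) = 2602635 + 64*√1774747861/1717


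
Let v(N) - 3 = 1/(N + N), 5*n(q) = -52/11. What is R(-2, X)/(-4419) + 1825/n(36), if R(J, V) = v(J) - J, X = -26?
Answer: -110889343/57447 ≈ -1930.3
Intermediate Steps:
n(q) = -52/55 (n(q) = (-52/11)/5 = (-52*1/11)/5 = (⅕)*(-52/11) = -52/55)
v(N) = 3 + 1/(2*N) (v(N) = 3 + 1/(N + N) = 3 + 1/(2*N))
R(J, V) = 3 + 1/(2*J) - J (R(J, V) = (3 + 1/(2*J)) - J = 3 + 1/(2*J) - J)
R(-2, X)/(-4419) + 1825/n(36) = (3 + (½)/(-2) - 1*(-2))/(-4419) + 1825/(-52/55) = (3 + (½)*(-½) + 2)*(-1/4419) + 1825*(-55/52) = (3 - ¼ + 2)*(-1/4419) - 100375/52 = (19/4)*(-1/4419) - 100375/52 = -19/17676 - 100375/52 = -110889343/57447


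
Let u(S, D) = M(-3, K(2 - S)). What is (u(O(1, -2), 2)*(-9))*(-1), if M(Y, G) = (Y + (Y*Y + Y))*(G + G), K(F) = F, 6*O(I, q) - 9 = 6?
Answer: -27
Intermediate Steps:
O(I, q) = 5/2 (O(I, q) = 3/2 + (1/6)*6 = 3/2 + 1 = 5/2)
M(Y, G) = 2*G*(Y**2 + 2*Y) (M(Y, G) = (Y + (Y**2 + Y))*(2*G) = (Y + (Y + Y**2))*(2*G) = (Y**2 + 2*Y)*(2*G) = 2*G*(Y**2 + 2*Y))
u(S, D) = 12 - 6*S (u(S, D) = 2*(2 - S)*(-3)*(2 - 3) = 2*(2 - S)*(-3)*(-1) = 12 - 6*S)
(u(O(1, -2), 2)*(-9))*(-1) = ((12 - 6*5/2)*(-9))*(-1) = ((12 - 15)*(-9))*(-1) = -3*(-9)*(-1) = 27*(-1) = -27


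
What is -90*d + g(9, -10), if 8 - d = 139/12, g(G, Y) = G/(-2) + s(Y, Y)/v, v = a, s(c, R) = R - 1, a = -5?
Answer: 1601/5 ≈ 320.20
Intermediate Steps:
s(c, R) = -1 + R
v = -5
g(G, Y) = ⅕ - G/2 - Y/5 (g(G, Y) = G/(-2) + (-1 + Y)/(-5) = G*(-½) + (-1 + Y)*(-⅕) = -G/2 + (⅕ - Y/5) = ⅕ - G/2 - Y/5)
d = -43/12 (d = 8 - 139/12 = -43/12 ≈ -3.5833)
-90*d + g(9, -10) = -90*(-43/12) + (⅕ - ½*9 - ⅕*(-10)) = 645/2 + (⅕ - 9/2 + 2) = 645/2 - 23/10 = 1601/5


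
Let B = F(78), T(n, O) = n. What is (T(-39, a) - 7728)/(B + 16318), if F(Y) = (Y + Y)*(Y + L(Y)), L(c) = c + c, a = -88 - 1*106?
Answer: -7767/52822 ≈ -0.14704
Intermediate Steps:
a = -194 (a = -88 - 106 = -194)
L(c) = 2*c
F(Y) = 6*Y² (F(Y) = (Y + Y)*(Y + 2*Y) = (2*Y)*(3*Y) = 6*Y²)
B = 36504 (B = 6*78² = 6*6084 = 36504)
(T(-39, a) - 7728)/(B + 16318) = (-39 - 7728)/(36504 + 16318) = -7767/52822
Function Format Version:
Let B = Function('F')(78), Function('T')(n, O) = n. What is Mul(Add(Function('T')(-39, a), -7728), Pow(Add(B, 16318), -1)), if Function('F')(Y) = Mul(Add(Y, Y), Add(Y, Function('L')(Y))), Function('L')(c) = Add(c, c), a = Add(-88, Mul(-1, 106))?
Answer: Rational(-7767, 52822) ≈ -0.14704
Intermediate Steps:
a = -194 (a = Add(-88, -106) = -194)
Function('L')(c) = Mul(2, c)
Function('F')(Y) = Mul(6, Pow(Y, 2)) (Function('F')(Y) = Mul(Add(Y, Y), Add(Y, Mul(2, Y))) = Mul(Mul(2, Y), Mul(3, Y)) = Mul(6, Pow(Y, 2)))
B = 36504 (B = Mul(6, Pow(78, 2)) = Mul(6, 6084) = 36504)
Mul(Add(Function('T')(-39, a), -7728), Pow(Add(B, 16318), -1)) = Mul(Add(-39, -7728), Pow(Add(36504, 16318), -1)) = Mul(-7767, Pow(52822, -1)) = Mul(-7767, Rational(1, 52822)) = Rational(-7767, 52822)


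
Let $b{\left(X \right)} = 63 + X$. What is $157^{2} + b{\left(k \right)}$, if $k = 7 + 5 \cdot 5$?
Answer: $24744$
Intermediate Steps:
$k = 32$ ($k = 7 + 25 = 32$)
$157^{2} + b{\left(k \right)} = 157^{2} + \left(63 + 32\right) = 24649 + 95 = 24744$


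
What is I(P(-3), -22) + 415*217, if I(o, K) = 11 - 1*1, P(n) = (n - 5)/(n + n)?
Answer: 90065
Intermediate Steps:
P(n) = (-5 + n)/(2*n) (P(n) = (-5 + n)/((2*n)) = (-5 + n)*(1/(2*n)) = (-5 + n)/(2*n))
I(o, K) = 10 (I(o, K) = 11 - 1 = 10)
I(P(-3), -22) + 415*217 = 10 + 415*217 = 10 + 90055 = 90065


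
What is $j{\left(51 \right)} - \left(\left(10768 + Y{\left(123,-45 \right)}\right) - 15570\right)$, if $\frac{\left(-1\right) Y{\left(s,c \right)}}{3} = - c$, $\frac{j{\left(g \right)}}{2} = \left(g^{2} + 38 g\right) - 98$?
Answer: $13819$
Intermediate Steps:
$j{\left(g \right)} = -196 + 2 g^{2} + 76 g$ ($j{\left(g \right)} = 2 \left(\left(g^{2} + 38 g\right) - 98\right) = 2 \left(-98 + g^{2} + 38 g\right) = -196 + 2 g^{2} + 76 g$)
$Y{\left(s,c \right)} = 3 c$ ($Y{\left(s,c \right)} = - 3 \left(- c\right) = 3 c$)
$j{\left(51 \right)} - \left(\left(10768 + Y{\left(123,-45 \right)}\right) - 15570\right) = \left(-196 + 2 \cdot 51^{2} + 76 \cdot 51\right) - \left(\left(10768 + 3 \left(-45\right)\right) - 15570\right) = \left(-196 + 2 \cdot 2601 + 3876\right) - \left(\left(10768 - 135\right) - 15570\right) = \left(-196 + 5202 + 3876\right) - \left(10633 - 15570\right) = 8882 - -4937 = 8882 + 4937 = 13819$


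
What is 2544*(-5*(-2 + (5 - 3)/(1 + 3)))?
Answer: 19080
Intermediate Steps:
2544*(-5*(-2 + (5 - 3)/(1 + 3))) = 2544*(-5*(-2 + 2/4)) = 2544*(-5*(-2 + 2*(1/4))) = 2544*(-5*(-2 + 1/2)) = 2544*(-5*(-3/2)) = 2544*(15/2) = 19080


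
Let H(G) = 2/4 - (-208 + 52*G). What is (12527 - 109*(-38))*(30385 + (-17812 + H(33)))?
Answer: 368901639/2 ≈ 1.8445e+8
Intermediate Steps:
H(G) = 417/2 - 52*G (H(G) = 2*(¼) - 52*(-4 + G) = ½ + (208 - 52*G) = 417/2 - 52*G)
(12527 - 109*(-38))*(30385 + (-17812 + H(33))) = (12527 - 109*(-38))*(30385 + (-17812 + (417/2 - 52*33))) = (12527 + 4142)*(30385 + (-17812 + (417/2 - 1716))) = 16669*(30385 + (-17812 - 3015/2)) = 16669*(30385 - 38639/2) = 16669*(22131/2) = 368901639/2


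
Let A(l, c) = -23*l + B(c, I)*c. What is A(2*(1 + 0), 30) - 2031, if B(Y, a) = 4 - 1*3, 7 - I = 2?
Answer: -2047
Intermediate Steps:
I = 5 (I = 7 - 1*2 = 7 - 2 = 5)
B(Y, a) = 1 (B(Y, a) = 4 - 3 = 1)
A(l, c) = c - 23*l (A(l, c) = -23*l + 1*c = -23*l + c = c - 23*l)
A(2*(1 + 0), 30) - 2031 = (30 - 46*(1 + 0)) - 2031 = (30 - 46) - 2031 = -16 - 2031 = -2047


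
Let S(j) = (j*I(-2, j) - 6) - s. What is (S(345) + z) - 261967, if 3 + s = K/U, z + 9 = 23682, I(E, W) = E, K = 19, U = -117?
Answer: -27961460/117 ≈ -2.3899e+5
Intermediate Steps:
z = 23673 (z = -9 + 23682 = 23673)
s = -370/117 (s = -3 + 19/(-117) = -3 + 19*(-1/117) = -3 - 19/117 = -370/117 ≈ -3.1624)
S(j) = -332/117 - 2*j (S(j) = (j*(-2) - 6) - 1*(-370/117) = (-2*j - 6) + 370/117 = (-6 - 2*j) + 370/117 = -332/117 - 2*j)
(S(345) + z) - 261967 = ((-332/117 - 2*345) + 23673) - 261967 = ((-332/117 - 690) + 23673) - 261967 = (-81062/117 + 23673) - 261967 = 2688679/117 - 261967 = -27961460/117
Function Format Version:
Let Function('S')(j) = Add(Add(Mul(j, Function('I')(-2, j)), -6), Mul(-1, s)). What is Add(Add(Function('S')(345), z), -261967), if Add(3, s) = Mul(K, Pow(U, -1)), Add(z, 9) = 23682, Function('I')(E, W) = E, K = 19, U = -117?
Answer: Rational(-27961460, 117) ≈ -2.3899e+5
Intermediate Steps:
z = 23673 (z = Add(-9, 23682) = 23673)
s = Rational(-370, 117) (s = Add(-3, Mul(19, Pow(-117, -1))) = Add(-3, Mul(19, Rational(-1, 117))) = Add(-3, Rational(-19, 117)) = Rational(-370, 117) ≈ -3.1624)
Function('S')(j) = Add(Rational(-332, 117), Mul(-2, j)) (Function('S')(j) = Add(Add(Mul(j, -2), -6), Mul(-1, Rational(-370, 117))) = Add(Add(Mul(-2, j), -6), Rational(370, 117)) = Add(Add(-6, Mul(-2, j)), Rational(370, 117)) = Add(Rational(-332, 117), Mul(-2, j)))
Add(Add(Function('S')(345), z), -261967) = Add(Add(Add(Rational(-332, 117), Mul(-2, 345)), 23673), -261967) = Add(Add(Add(Rational(-332, 117), -690), 23673), -261967) = Add(Add(Rational(-81062, 117), 23673), -261967) = Add(Rational(2688679, 117), -261967) = Rational(-27961460, 117)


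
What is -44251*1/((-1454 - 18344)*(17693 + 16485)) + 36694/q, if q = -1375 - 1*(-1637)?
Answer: 653400749271/4665365356 ≈ 140.05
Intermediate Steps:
q = 262 (q = -1375 + 1637 = 262)
-44251*1/((-1454 - 18344)*(17693 + 16485)) + 36694/q = -44251*1/((-1454 - 18344)*(17693 + 16485)) + 36694/262 = -44251/(34178*(-19798)) + 36694*(1/262) = -44251/(-676656044) + 18347/131 = -44251*(-1/676656044) + 18347/131 = 2329/35613476 + 18347/131 = 653400749271/4665365356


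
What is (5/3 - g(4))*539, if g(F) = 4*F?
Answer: -23177/3 ≈ -7725.7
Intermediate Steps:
(5/3 - g(4))*539 = (5/3 - 4*4)*539 = (5*(⅓) - 1*16)*539 = (5/3 - 16)*539 = -43/3*539 = -23177/3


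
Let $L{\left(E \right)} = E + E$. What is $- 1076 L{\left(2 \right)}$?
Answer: $-4304$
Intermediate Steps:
$L{\left(E \right)} = 2 E$
$- 1076 L{\left(2 \right)} = - 1076 \cdot 2 \cdot 2 = \left(-1076\right) 4 = -4304$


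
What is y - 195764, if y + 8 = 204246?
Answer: 8474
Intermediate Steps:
y = 204238 (y = -8 + 204246 = 204238)
y - 195764 = 204238 - 195764 = 8474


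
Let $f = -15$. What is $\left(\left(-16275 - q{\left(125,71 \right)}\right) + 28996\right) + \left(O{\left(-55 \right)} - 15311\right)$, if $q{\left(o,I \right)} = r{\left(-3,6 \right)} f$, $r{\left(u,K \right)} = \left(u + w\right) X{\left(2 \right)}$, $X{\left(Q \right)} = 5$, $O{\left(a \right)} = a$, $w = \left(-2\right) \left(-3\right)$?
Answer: $-2420$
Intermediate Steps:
$w = 6$
$r{\left(u,K \right)} = 30 + 5 u$ ($r{\left(u,K \right)} = \left(u + 6\right) 5 = \left(6 + u\right) 5 = 30 + 5 u$)
$q{\left(o,I \right)} = -225$ ($q{\left(o,I \right)} = \left(30 + 5 \left(-3\right)\right) \left(-15\right) = \left(30 - 15\right) \left(-15\right) = 15 \left(-15\right) = -225$)
$\left(\left(-16275 - q{\left(125,71 \right)}\right) + 28996\right) + \left(O{\left(-55 \right)} - 15311\right) = \left(\left(-16275 - -225\right) + 28996\right) - 15366 = \left(\left(-16275 + 225\right) + 28996\right) - 15366 = \left(-16050 + 28996\right) - 15366 = 12946 - 15366 = -2420$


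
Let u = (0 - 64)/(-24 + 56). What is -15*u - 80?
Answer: -50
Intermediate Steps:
u = -2 (u = -64/32 = -64*1/32 = -2)
-15*u - 80 = -15*(-2) - 80 = 30 - 80 = -50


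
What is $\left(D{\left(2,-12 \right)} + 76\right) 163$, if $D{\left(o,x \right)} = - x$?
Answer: $14344$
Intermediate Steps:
$\left(D{\left(2,-12 \right)} + 76\right) 163 = \left(\left(-1\right) \left(-12\right) + 76\right) 163 = \left(12 + 76\right) 163 = 88 \cdot 163 = 14344$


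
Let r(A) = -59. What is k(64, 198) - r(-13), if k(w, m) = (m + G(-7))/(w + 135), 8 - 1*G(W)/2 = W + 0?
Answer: 11969/199 ≈ 60.146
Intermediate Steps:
G(W) = 16 - 2*W (G(W) = 16 - 2*(W + 0) = 16 - 2*W)
k(w, m) = (30 + m)/(135 + w) (k(w, m) = (m + (16 - 2*(-7)))/(w + 135) = (m + (16 + 14))/(135 + w) = (m + 30)/(135 + w) = (30 + m)/(135 + w))
k(64, 198) - r(-13) = (30 + 198)/(135 + 64) - 1*(-59) = 228/199 + 59 = 11969/199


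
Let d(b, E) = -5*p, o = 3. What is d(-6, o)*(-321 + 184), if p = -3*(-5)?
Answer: 10275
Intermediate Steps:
p = 15
d(b, E) = -75 (d(b, E) = -5*15 = -75)
d(-6, o)*(-321 + 184) = -75*(-321 + 184) = -75*(-137) = 10275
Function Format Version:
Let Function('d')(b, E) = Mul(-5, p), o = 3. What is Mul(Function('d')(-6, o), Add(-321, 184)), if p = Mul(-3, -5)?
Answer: 10275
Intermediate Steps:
p = 15
Function('d')(b, E) = -75 (Function('d')(b, E) = Mul(-5, 15) = -75)
Mul(Function('d')(-6, o), Add(-321, 184)) = Mul(-75, Add(-321, 184)) = Mul(-75, -137) = 10275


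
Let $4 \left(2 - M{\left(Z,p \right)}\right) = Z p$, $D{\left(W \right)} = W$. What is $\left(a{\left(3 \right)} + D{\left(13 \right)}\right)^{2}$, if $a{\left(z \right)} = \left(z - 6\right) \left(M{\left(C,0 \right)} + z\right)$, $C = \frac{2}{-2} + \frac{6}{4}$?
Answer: $4$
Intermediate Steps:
$C = \frac{1}{2}$ ($C = 2 \left(- \frac{1}{2}\right) + 6 \cdot \frac{1}{4} = -1 + \frac{3}{2} = \frac{1}{2} \approx 0.5$)
$M{\left(Z,p \right)} = 2 - \frac{Z p}{4}$
$a{\left(z \right)} = \left(-6 + z\right) \left(2 + z\right)$ ($a{\left(z \right)} = \left(z - 6\right) \left(\left(2 - \frac{1}{8} \cdot 0\right) + z\right) = \left(-6 + z\right) \left(\left(2 + 0\right) + z\right) = \left(-6 + z\right) \left(2 + z\right)$)
$\left(a{\left(3 \right)} + D{\left(13 \right)}\right)^{2} = \left(\left(-12 + 3^{2} - 12\right) + 13\right)^{2} = \left(\left(-12 + 9 - 12\right) + 13\right)^{2} = \left(-15 + 13\right)^{2} = \left(-2\right)^{2} = 4$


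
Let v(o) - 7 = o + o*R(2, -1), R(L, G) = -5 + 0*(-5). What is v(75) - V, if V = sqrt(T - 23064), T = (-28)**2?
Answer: -293 - 2*I*sqrt(5570) ≈ -293.0 - 149.26*I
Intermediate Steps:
T = 784
R(L, G) = -5 (R(L, G) = -5 + 0 = -5)
v(o) = 7 - 4*o (v(o) = 7 + (o + o*(-5)) = 7 + (o - 5*o) = 7 - 4*o)
V = 2*I*sqrt(5570) (V = sqrt(784 - 23064) = sqrt(-22280) = 2*I*sqrt(5570) ≈ 149.26*I)
v(75) - V = (7 - 4*75) - 2*I*sqrt(5570) = (7 - 300) - 2*I*sqrt(5570) = -293 - 2*I*sqrt(5570)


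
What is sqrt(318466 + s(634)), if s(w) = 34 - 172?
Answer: 2*sqrt(79582) ≈ 564.21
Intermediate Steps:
s(w) = -138
sqrt(318466 + s(634)) = sqrt(318466 - 138) = sqrt(318328) = 2*sqrt(79582)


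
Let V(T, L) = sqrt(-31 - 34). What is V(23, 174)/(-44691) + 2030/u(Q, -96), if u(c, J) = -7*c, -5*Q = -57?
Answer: -1450/57 - I*sqrt(65)/44691 ≈ -25.439 - 0.0001804*I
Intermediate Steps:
Q = 57/5 (Q = -1/5*(-57) = 57/5 ≈ 11.400)
V(T, L) = I*sqrt(65) (V(T, L) = sqrt(-65) = I*sqrt(65))
V(23, 174)/(-44691) + 2030/u(Q, -96) = (I*sqrt(65))/(-44691) + 2030/((-7*57/5)) = (I*sqrt(65))*(-1/44691) + 2030/(-399/5) = -I*sqrt(65)/44691 + 2030*(-5/399) = -I*sqrt(65)/44691 - 1450/57 = -1450/57 - I*sqrt(65)/44691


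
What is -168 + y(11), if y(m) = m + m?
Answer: -146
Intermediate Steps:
y(m) = 2*m
-168 + y(11) = -168 + 2*11 = -168 + 22 = -146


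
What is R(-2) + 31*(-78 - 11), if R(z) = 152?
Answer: -2607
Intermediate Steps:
R(-2) + 31*(-78 - 11) = 152 + 31*(-78 - 11) = 152 + 31*(-89) = 152 - 2759 = -2607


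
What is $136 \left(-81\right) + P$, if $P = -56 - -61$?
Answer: $-11011$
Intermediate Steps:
$P = 5$ ($P = -56 + 61 = 5$)
$136 \left(-81\right) + P = 136 \left(-81\right) + 5 = -11016 + 5 = -11011$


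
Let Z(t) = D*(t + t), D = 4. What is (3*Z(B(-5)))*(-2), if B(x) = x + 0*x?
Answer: 240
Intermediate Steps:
B(x) = x (B(x) = x + 0 = x)
Z(t) = 8*t (Z(t) = 4*(t + t) = 4*(2*t) = 8*t)
(3*Z(B(-5)))*(-2) = (3*(8*(-5)))*(-2) = (3*(-40))*(-2) = -120*(-2) = 240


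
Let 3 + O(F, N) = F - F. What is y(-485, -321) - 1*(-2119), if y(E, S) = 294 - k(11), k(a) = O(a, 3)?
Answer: 2416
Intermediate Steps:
O(F, N) = -3 (O(F, N) = -3 + (F - F) = -3 + 0 = -3)
k(a) = -3
y(E, S) = 297 (y(E, S) = 294 - 1*(-3) = 294 + 3 = 297)
y(-485, -321) - 1*(-2119) = 297 - 1*(-2119) = 297 + 2119 = 2416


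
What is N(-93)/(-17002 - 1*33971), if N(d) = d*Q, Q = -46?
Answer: -1426/16991 ≈ -0.083927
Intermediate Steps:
N(d) = -46*d (N(d) = d*(-46) = -46*d)
N(-93)/(-17002 - 1*33971) = (-46*(-93))/(-17002 - 1*33971) = 4278/(-17002 - 33971) = 4278/(-50973) = 4278*(-1/50973) = -1426/16991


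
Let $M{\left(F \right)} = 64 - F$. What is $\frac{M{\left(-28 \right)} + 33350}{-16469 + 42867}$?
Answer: $\frac{16721}{13199} \approx 1.2668$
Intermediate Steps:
$\frac{M{\left(-28 \right)} + 33350}{-16469 + 42867} = \frac{\left(64 - -28\right) + 33350}{-16469 + 42867} = \frac{\left(64 + 28\right) + 33350}{26398} = \left(92 + 33350\right) \frac{1}{26398} = 33442 \cdot \frac{1}{26398} = \frac{16721}{13199}$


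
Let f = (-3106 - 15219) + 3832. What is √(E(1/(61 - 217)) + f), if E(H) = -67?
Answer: 4*I*√910 ≈ 120.66*I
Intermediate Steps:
f = -14493 (f = -18325 + 3832 = -14493)
√(E(1/(61 - 217)) + f) = √(-67 - 14493) = √(-14560) = 4*I*√910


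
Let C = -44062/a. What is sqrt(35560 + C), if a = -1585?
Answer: sqrt(89404559270)/1585 ≈ 188.65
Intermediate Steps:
C = 44062/1585 (C = -44062/(-1585) = -44062*(-1/1585) = 44062/1585 ≈ 27.799)
sqrt(35560 + C) = sqrt(35560 + 44062/1585) = sqrt(56406662/1585) = sqrt(89404559270)/1585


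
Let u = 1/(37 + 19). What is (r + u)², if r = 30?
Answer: 2825761/3136 ≈ 901.07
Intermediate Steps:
u = 1/56 ≈ 0.017857
(r + u)² = (30 + 1/56)² = (1681/56)² = 2825761/3136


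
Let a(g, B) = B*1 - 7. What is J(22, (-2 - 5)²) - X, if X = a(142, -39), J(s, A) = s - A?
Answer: 19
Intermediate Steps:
a(g, B) = -7 + B (a(g, B) = B - 7 = -7 + B)
X = -46 (X = -7 - 39 = -46)
J(22, (-2 - 5)²) - X = (22 - (-2 - 5)²) - 1*(-46) = (22 - 1*(-7)²) + 46 = (22 - 1*49) + 46 = (22 - 49) + 46 = -27 + 46 = 19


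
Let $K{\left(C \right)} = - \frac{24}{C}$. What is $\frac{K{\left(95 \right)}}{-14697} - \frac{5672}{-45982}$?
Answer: $\frac{1320072508}{10700126355} \approx 0.12337$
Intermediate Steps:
$\frac{K{\left(95 \right)}}{-14697} - \frac{5672}{-45982} = \frac{\left(-24\right) \frac{1}{95}}{-14697} - \frac{5672}{-45982} = \left(-24\right) \frac{1}{95} \left(- \frac{1}{14697}\right) - - \frac{2836}{22991} = \left(- \frac{24}{95}\right) \left(- \frac{1}{14697}\right) + \frac{2836}{22991} = \frac{8}{465405} + \frac{2836}{22991} = \frac{1320072508}{10700126355}$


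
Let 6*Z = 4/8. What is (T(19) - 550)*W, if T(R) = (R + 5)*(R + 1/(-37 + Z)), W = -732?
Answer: 30692760/443 ≈ 69284.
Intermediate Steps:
Z = 1/12 (Z = (4/8)/6 = (4*(1/8))/6 = (1/6)*(1/2) = 1/12 ≈ 0.083333)
T(R) = (5 + R)*(-12/443 + R) (T(R) = (R + 5)*(R + 1/(-37 + 1/12)) = (5 + R)*(R + 1/(-443/12)) = (5 + R)*(R - 12/443) = (5 + R)*(-12/443 + R))
(T(19) - 550)*W = ((-60/443 + 19**2 + (2203/443)*19) - 550)*(-732) = ((-60/443 + 361 + 41857/443) - 550)*(-732) = (201720/443 - 550)*(-732) = -41930/443*(-732) = 30692760/443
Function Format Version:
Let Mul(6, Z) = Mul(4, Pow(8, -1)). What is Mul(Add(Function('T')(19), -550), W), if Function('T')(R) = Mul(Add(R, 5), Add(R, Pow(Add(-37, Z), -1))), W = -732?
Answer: Rational(30692760, 443) ≈ 69284.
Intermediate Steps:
Z = Rational(1, 12) (Z = Mul(Rational(1, 6), Mul(4, Pow(8, -1))) = Mul(Rational(1, 6), Mul(4, Rational(1, 8))) = Mul(Rational(1, 6), Rational(1, 2)) = Rational(1, 12) ≈ 0.083333)
Function('T')(R) = Mul(Add(5, R), Add(Rational(-12, 443), R)) (Function('T')(R) = Mul(Add(R, 5), Add(R, Pow(Add(-37, Rational(1, 12)), -1))) = Mul(Add(5, R), Add(R, Pow(Rational(-443, 12), -1))) = Mul(Add(5, R), Add(R, Rational(-12, 443))) = Mul(Add(5, R), Add(Rational(-12, 443), R)))
Mul(Add(Function('T')(19), -550), W) = Mul(Add(Add(Rational(-60, 443), Pow(19, 2), Mul(Rational(2203, 443), 19)), -550), -732) = Mul(Add(Add(Rational(-60, 443), 361, Rational(41857, 443)), -550), -732) = Mul(Add(Rational(201720, 443), -550), -732) = Mul(Rational(-41930, 443), -732) = Rational(30692760, 443)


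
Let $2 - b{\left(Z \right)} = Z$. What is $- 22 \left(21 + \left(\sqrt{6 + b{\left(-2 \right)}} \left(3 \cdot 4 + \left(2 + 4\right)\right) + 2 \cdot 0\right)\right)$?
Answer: $-462 - 396 \sqrt{10} \approx -1714.3$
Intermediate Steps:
$b{\left(Z \right)} = 2 - Z$
$- 22 \left(21 + \left(\sqrt{6 + b{\left(-2 \right)}} \left(3 \cdot 4 + \left(2 + 4\right)\right) + 2 \cdot 0\right)\right) = - 22 \left(21 + \left(\sqrt{6 + \left(2 - -2\right)} \left(3 \cdot 4 + \left(2 + 4\right)\right) + 2 \cdot 0\right)\right) = - 22 \left(21 + \left(\sqrt{6 + \left(2 + 2\right)} \left(12 + 6\right) + 0\right)\right) = - 22 \left(21 + \left(\sqrt{6 + 4} \cdot 18 + 0\right)\right) = - 22 \left(21 + \left(\sqrt{10} \cdot 18 + 0\right)\right) = - 22 \left(21 + \left(18 \sqrt{10} + 0\right)\right) = - 22 \left(21 + 18 \sqrt{10}\right) = -462 - 396 \sqrt{10}$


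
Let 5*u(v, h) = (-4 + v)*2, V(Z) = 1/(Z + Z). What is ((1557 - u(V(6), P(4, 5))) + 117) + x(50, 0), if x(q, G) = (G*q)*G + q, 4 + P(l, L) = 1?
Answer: 51767/30 ≈ 1725.6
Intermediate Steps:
V(Z) = 1/(2*Z)
P(l, L) = -3 (P(l, L) = -4 + 1 = -3)
x(q, G) = q + q*G² (x(q, G) = q*G² + q = q + q*G²)
u(v, h) = -8/5 + 2*v/5 (u(v, h) = ((-4 + v)*2)/5 = (-8 + 2*v)/5 = -8/5 + 2*v/5)
((1557 - u(V(6), P(4, 5))) + 117) + x(50, 0) = ((1557 - (-8/5 + 2*((½)/6)/5)) + 117) + 50*(1 + 0²) = ((1557 - (-8/5 + 2*((½)*(⅙))/5)) + 117) + 50*(1 + 0) = ((1557 - (-8/5 + (⅖)*(1/12))) + 117) + 50*1 = ((1557 - (-8/5 + 1/30)) + 117) + 50 = ((1557 - 1*(-47/30)) + 117) + 50 = ((1557 + 47/30) + 117) + 50 = (46757/30 + 117) + 50 = 50267/30 + 50 = 51767/30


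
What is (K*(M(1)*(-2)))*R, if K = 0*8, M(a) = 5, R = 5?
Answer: 0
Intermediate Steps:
K = 0
(K*(M(1)*(-2)))*R = (0*(5*(-2)))*5 = (0*(-10))*5 = 0*5 = 0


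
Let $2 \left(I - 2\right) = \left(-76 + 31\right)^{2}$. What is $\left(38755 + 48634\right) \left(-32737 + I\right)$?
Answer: $- \frac{5544395105}{2} \approx -2.7722 \cdot 10^{9}$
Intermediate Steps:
$I = \frac{2029}{2}$ ($I = 2 + \frac{\left(-76 + 31\right)^{2}}{2} = 2 + \frac{\left(-45\right)^{2}}{2} = 2 + \frac{1}{2} \cdot 2025 = 2 + \frac{2025}{2} = \frac{2029}{2} \approx 1014.5$)
$\left(38755 + 48634\right) \left(-32737 + I\right) = \left(38755 + 48634\right) \left(-32737 + \frac{2029}{2}\right) = 87389 \left(- \frac{63445}{2}\right) = - \frac{5544395105}{2}$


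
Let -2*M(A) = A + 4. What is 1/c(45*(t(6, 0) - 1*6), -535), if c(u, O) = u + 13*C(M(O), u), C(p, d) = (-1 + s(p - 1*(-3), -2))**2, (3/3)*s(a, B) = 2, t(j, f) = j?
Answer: 1/13 ≈ 0.076923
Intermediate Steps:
s(a, B) = 2
M(A) = -2 - A/2 (M(A) = -(A + 4)/2 = -(4 + A)/2 = -2 - A/2)
C(p, d) = 1 (C(p, d) = (-1 + 2)**2 = 1**2 = 1)
c(u, O) = 13 + u (c(u, O) = u + 13*1 = u + 13 = 13 + u)
1/c(45*(t(6, 0) - 1*6), -535) = 1/(13 + 45*(6 - 1*6)) = 1/(13 + 45*(6 - 6)) = 1/(13 + 45*0) = 1/(13 + 0) = 1/13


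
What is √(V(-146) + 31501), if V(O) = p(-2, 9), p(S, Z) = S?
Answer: √31499 ≈ 177.48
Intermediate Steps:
V(O) = -2
√(V(-146) + 31501) = √(-2 + 31501) = √31499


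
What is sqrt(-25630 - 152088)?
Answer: I*sqrt(177718) ≈ 421.57*I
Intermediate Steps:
sqrt(-25630 - 152088) = sqrt(-177718) = I*sqrt(177718)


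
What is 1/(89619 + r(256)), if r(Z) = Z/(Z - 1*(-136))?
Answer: 49/4391363 ≈ 1.1158e-5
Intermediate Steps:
r(Z) = Z/(136 + Z) (r(Z) = Z/(Z + 136) = Z/(136 + Z))
1/(89619 + r(256)) = 1/(89619 + 256/(136 + 256)) = 1/(89619 + 256/392) = 1/(89619 + 256*(1/392)) = 1/(89619 + 32/49) = 1/(4391363/49) = 49/4391363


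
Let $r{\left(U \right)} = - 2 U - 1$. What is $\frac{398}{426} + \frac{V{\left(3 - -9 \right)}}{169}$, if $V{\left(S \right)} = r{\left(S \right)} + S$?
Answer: $\frac{2374}{2769} \approx 0.85735$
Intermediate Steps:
$r{\left(U \right)} = -1 - 2 U$
$V{\left(S \right)} = -1 - S$ ($V{\left(S \right)} = \left(-1 - 2 S\right) + S = -1 - S$)
$\frac{398}{426} + \frac{V{\left(3 - -9 \right)}}{169} = \frac{398}{426} + \frac{-1 - \left(3 - -9\right)}{169} = 398 \cdot \frac{1}{426} + \left(-1 - \left(3 + 9\right)\right) \frac{1}{169} = \frac{199}{213} + \left(-1 - 12\right) \frac{1}{169} = \frac{199}{213} - \frac{1}{13} = \frac{2374}{2769}$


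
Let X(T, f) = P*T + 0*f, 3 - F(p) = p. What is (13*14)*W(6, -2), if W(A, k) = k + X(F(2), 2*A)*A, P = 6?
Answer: 6188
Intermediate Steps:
F(p) = 3 - p
X(T, f) = 6*T (X(T, f) = 6*T + 0*f = 6*T + 0 = 6*T)
W(A, k) = k + 6*A (W(A, k) = k + (6*(3 - 1*2))*A = k + (6*(3 - 2))*A = k + (6*1)*A = k + 6*A)
(13*14)*W(6, -2) = (13*14)*(-2 + 6*6) = 182*(-2 + 36) = 182*34 = 6188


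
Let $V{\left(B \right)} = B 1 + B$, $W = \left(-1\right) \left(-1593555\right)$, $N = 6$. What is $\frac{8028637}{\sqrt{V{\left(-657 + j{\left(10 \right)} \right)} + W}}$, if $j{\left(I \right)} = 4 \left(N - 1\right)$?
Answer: $\frac{8028637 \sqrt{1592281}}{1592281} \approx 6362.6$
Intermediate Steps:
$W = 1593555$
$j{\left(I \right)} = 20$ ($j{\left(I \right)} = 4 \left(6 - 1\right) = 4 \cdot 5 = 20$)
$V{\left(B \right)} = 2 B$ ($V{\left(B \right)} = B + B = 2 B$)
$\frac{8028637}{\sqrt{V{\left(-657 + j{\left(10 \right)} \right)} + W}} = \frac{8028637}{\sqrt{2 \left(-657 + 20\right) + 1593555}} = \frac{8028637}{\sqrt{2 \left(-637\right) + 1593555}} = \frac{8028637}{\sqrt{-1274 + 1593555}} = \frac{8028637}{\sqrt{1592281}} = 8028637 \frac{\sqrt{1592281}}{1592281} = \frac{8028637 \sqrt{1592281}}{1592281}$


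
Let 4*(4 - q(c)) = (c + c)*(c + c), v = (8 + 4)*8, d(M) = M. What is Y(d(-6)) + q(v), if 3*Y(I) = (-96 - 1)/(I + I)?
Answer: -331535/36 ≈ -9209.3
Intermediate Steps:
Y(I) = -97/(6*I) (Y(I) = ((-96 - 1)/(I + I))/3 = (-97*1/(2*I))/3 = (-97/(2*I))/3 = -97/(6*I))
v = 96 (v = 12*8 = 96)
q(c) = 4 - c² (q(c) = 4 - (c + c)*(c + c)/4 = 4 - 2*c*2*c/4 = 4 - c²)
Y(d(-6)) + q(v) = -97/6/(-6) + (4 - 1*96²) = -97/6*(-⅙) + (4 - 1*9216) = 97/36 + (4 - 9216) = 97/36 - 9212 = -331535/36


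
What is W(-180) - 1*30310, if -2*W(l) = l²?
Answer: -46510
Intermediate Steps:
W(l) = -l²/2
W(-180) - 1*30310 = -½*(-180)² - 1*30310 = -½*32400 - 30310 = -16200 - 30310 = -46510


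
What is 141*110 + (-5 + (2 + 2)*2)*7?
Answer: 15531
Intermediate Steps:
141*110 + (-5 + (2 + 2)*2)*7 = 15510 + (-5 + 4*2)*7 = 15510 + (-5 + 8)*7 = 15510 + 3*7 = 15510 + 21 = 15531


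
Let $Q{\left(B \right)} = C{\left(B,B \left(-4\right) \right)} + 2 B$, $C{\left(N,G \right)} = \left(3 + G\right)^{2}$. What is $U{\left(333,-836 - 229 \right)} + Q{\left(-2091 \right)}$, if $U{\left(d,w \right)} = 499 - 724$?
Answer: $70002282$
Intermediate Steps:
$U{\left(d,w \right)} = -225$ ($U{\left(d,w \right)} = 499 - 724 = -225$)
$Q{\left(B \right)} = \left(3 - 4 B\right)^{2} + 2 B$ ($Q{\left(B \right)} = \left(3 + B \left(-4\right)\right)^{2} + 2 B = \left(3 - 4 B\right)^{2} + 2 B$)
$U{\left(333,-836 - 229 \right)} + Q{\left(-2091 \right)} = -225 + \left(\left(-3 + 4 \left(-2091\right)\right)^{2} + 2 \left(-2091\right)\right) = -225 - \left(4182 - \left(-3 - 8364\right)^{2}\right) = -225 - \left(4182 - \left(-8367\right)^{2}\right) = -225 + \left(70006689 - 4182\right) = -225 + 70002507 = 70002282$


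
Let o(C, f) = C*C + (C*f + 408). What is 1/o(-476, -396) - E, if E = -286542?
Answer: 119052470161/415480 ≈ 2.8654e+5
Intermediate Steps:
o(C, f) = 408 + C**2 + C*f (o(C, f) = C**2 + (408 + C*f) = 408 + C**2 + C*f)
1/o(-476, -396) - E = 1/(408 + (-476)**2 - 476*(-396)) - 1*(-286542) = 1/(408 + 226576 + 188496) + 286542 = 1/415480 + 286542 = 119052470161/415480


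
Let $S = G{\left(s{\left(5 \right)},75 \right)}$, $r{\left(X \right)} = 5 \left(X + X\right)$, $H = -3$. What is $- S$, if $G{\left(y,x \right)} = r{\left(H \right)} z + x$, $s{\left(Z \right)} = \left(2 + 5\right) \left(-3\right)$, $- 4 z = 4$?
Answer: $-105$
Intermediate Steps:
$z = -1$ ($z = \left(- \frac{1}{4}\right) 4 = -1$)
$s{\left(Z \right)} = -21$ ($s{\left(Z \right)} = 7 \left(-3\right) = -21$)
$r{\left(X \right)} = 10 X$ ($r{\left(X \right)} = 5 \cdot 2 X = 10 X$)
$G{\left(y,x \right)} = 30 + x$ ($G{\left(y,x \right)} = 10 \left(-3\right) \left(-1\right) + x = \left(-30\right) \left(-1\right) + x = 30 + x$)
$S = 105$ ($S = 30 + 75 = 105$)
$- S = \left(-1\right) 105 = -105$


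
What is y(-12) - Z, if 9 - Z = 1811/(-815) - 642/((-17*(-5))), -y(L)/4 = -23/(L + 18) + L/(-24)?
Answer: -226184/41565 ≈ -5.4417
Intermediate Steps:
y(L) = 92/(18 + L) + L/6 (y(L) = -4*(-23/(L + 18) + L/(-24)) = -4*(-23/(18 + L) + L*(-1/24)) = -4*(-23/(18 + L) - L/24) = 92/(18 + L) + L/6)
Z = 260128/13855 (Z = 9 - (1811/(-815) - 642/((-17*(-5)))) = 9 - (1811*(-1/815) - 642/85) = 9 - (-1811/815 - 642*1/85) = 9 - (-1811/815 - 642/85) = 9 - 1*(-135433/13855) = 9 + 135433/13855 = 260128/13855 ≈ 18.775)
y(-12) - Z = (552 + (-12)**2 + 18*(-12))/(6*(18 - 12)) - 1*260128/13855 = (1/6)*(552 + 144 - 216)/6 - 260128/13855 = (1/6)*(1/6)*480 - 260128/13855 = 40/3 - 260128/13855 = -226184/41565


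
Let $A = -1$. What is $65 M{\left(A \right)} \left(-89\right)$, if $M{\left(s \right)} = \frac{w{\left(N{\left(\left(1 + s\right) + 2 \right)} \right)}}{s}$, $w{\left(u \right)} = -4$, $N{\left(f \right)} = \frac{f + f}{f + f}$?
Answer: $-23140$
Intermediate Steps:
$N{\left(f \right)} = 1$ ($N{\left(f \right)} = \frac{2 f}{2 f} = 2 f \frac{1}{2 f} = 1$)
$M{\left(s \right)} = - \frac{4}{s}$
$65 M{\left(A \right)} \left(-89\right) = 65 \left(- \frac{4}{-1}\right) \left(-89\right) = 65 \left(\left(-4\right) \left(-1\right)\right) \left(-89\right) = 65 \cdot 4 \left(-89\right) = 260 \left(-89\right) = -23140$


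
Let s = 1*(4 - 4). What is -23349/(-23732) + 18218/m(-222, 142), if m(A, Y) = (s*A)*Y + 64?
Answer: 54230489/189856 ≈ 285.64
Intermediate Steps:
s = 0 (s = 1*0 = 0)
m(A, Y) = 64 (m(A, Y) = (0*A)*Y + 64 = 0*Y + 64 = 0 + 64 = 64)
-23349/(-23732) + 18218/m(-222, 142) = -23349/(-23732) + 18218/64 = -23349*(-1/23732) + 18218*(1/64) = 23349/23732 + 9109/32 = 54230489/189856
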